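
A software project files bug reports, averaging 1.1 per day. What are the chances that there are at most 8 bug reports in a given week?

0.6343

Over the interval, μ = 1.1 × 7 = 7.7 (a week = 7 days).
P(N ≤ 8) = Σ_{j=0}^{8} e^(−μ) μ^j/j! ≈ 0.6343.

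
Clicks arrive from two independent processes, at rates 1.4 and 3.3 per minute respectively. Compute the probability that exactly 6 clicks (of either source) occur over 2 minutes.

0.0793

Independent Poisson processes superpose: combined rate λ = 1.4 + 3.3 = 4.7 per minute.
Over the interval, μ = 4.7 × 2 = 9.4 (2 minutes).
P(N = 6) = e^(−9.4) · 9.4^6/6! ≈ 0.0793.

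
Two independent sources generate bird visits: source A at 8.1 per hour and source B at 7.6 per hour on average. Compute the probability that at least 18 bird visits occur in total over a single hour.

Independent Poisson processes superpose: combined rate λ = 8.1 + 7.6 = 15.7 per hour.
So μ = 15.7.
P(N ≥ 18) = 1 − P(N ≤ 17) ≈ 0.3129.

0.3129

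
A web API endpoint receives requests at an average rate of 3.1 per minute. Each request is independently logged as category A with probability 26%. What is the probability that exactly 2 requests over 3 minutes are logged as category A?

Thinning: the requests that are logged as category A themselves form a Poisson process with rate 0.26 × 3.1 = 0.806 per minute.
Over the interval, μ = 0.806 × 3 = 2.418 (3 minutes).
P(N = 2) = e^(−2.418) · 2.418^2/2! ≈ 0.2605.

0.2605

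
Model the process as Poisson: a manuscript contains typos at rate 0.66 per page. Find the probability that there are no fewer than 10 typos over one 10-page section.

0.1314

Over the interval, μ = 0.66 × 10 = 6.6 (a 10-page section = 10 pages).
P(N ≥ 10) = 1 − P(N ≤ 9) = 1 − Σ_{j=0}^{9} e^(−μ) μ^j/j! ≈ 0.1314.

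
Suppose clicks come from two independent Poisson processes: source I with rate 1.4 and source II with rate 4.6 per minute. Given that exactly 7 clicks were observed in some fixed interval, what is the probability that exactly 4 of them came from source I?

Given the total, each event is independently from source I with probability p = λ_I/(λ_I+λ_II) = 1.4/6 ≈ 0.2333.
So K ~ Binomial(7, 1.4/6): P(K = 4) = C(7,4) · (1.4/6)^4 · (4.6/6)^3 ≈ 0.0468.

0.0468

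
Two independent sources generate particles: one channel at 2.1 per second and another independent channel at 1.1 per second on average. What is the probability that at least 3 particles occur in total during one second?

Independent Poisson processes superpose: combined rate λ = 2.1 + 1.1 = 3.2 per second.
So μ = 3.2.
P(N ≥ 3) = 1 − P(N ≤ 2) ≈ 0.6201.

0.6201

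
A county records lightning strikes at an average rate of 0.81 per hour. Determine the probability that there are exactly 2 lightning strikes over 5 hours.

0.1429

Over the interval, μ = 0.81 × 5 = 4.05 (5 hours).
P(N = 2) = e^(−μ) μ^2/2! = e^(−4.05) · 4.05^2/2 ≈ 0.1429.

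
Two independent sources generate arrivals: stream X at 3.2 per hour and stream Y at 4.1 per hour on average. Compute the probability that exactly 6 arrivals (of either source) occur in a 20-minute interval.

Independent Poisson processes superpose: combined rate λ = 3.2 + 4.1 = 7.3 per hour.
Over the interval, μ = 7.3 × 1/3 ≈ 2.43333 (a 20-minute interval = 1/3 hours).
P(N = 6) = e^(−2.43333) · 2.43333^6/6! ≈ 0.0253.

0.0253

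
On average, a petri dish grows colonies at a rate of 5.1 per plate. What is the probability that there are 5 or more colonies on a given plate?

0.5769

With mean μ = 5.1 per plate,
P(N ≥ 5) = 1 − P(N ≤ 4) = 1 − Σ_{j=0}^{4} e^(−μ) μ^j/j! ≈ 0.5769.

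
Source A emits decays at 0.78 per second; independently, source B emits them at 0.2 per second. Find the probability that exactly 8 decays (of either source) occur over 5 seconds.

0.0614

Independent Poisson processes superpose: combined rate λ = 0.78 + 0.2 = 0.98 per second.
Over the interval, μ = 0.98 × 5 = 4.9 (5 seconds).
P(N = 8) = e^(−4.9) · 4.9^8/8! ≈ 0.0614.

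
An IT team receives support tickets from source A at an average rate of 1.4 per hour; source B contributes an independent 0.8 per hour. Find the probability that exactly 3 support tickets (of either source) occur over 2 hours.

0.1743

Independent Poisson processes superpose: combined rate λ = 1.4 + 0.8 = 2.2 per hour.
Over the interval, μ = 2.2 × 2 = 4.4 (2 hours).
P(N = 3) = e^(−4.4) · 4.4^3/3! ≈ 0.1743.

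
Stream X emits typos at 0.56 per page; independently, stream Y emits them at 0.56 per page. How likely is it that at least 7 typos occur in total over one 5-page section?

Independent Poisson processes superpose: combined rate λ = 0.56 + 0.56 = 1.12 per page.
Over the interval, μ = 1.12 × 5 = 5.6 (a 5-page section = 5 pages).
P(N ≥ 7) = 1 − P(N ≤ 6) ≈ 0.3297.

0.3297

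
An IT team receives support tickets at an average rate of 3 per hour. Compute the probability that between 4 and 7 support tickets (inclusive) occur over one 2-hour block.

Over the interval, μ = 3 × 2 = 6 (a 2-hour block = 2 hours).
P(4 ≤ N ≤ 7) = Σ_{j=4}^{7} e^(−6) · 6^j/j! ≈ 0.5928.

0.5928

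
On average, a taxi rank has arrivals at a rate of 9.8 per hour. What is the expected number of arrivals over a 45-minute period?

E[N] = λt = 9.8 × 0.75 = 7.35 (a 45-minute period = 0.75 hours).

7.35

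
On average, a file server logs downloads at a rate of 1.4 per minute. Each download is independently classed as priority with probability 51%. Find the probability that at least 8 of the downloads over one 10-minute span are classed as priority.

0.4221

Thinning: the downloads that are classed as priority themselves form a Poisson process with rate 0.51 × 1.4 = 0.714 per minute.
Over the interval, μ = 0.714 × 10 = 7.14 (a 10-minute span = 10 minutes).
P(N ≥ 8) = 1 − P(N ≤ 7) ≈ 0.4221.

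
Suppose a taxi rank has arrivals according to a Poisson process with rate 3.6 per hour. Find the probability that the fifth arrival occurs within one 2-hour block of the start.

0.8445

Over the interval, μ = 3.6 × 2 = 7.2 (a 2-hour block = 2 hours).
The fifth arrival falls in the interval iff at least 5 events occur there: P(S_5 ≤ t) = P(N ≥ 5) = 1 − P(N ≤ 4) ≈ 0.8445.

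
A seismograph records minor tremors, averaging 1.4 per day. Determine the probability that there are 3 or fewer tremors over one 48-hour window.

Over the interval, μ = 1.4 × 2 = 2.8 (a 48-hour window = 2 days).
P(N ≤ 3) = Σ_{j=0}^{3} e^(−μ) μ^j/j! ≈ 0.6919.

0.6919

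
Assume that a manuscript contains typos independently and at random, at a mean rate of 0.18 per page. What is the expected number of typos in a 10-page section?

1.8

E[N] = λt = 0.18 × 10 = 1.8 (a 10-page section = 10 pages).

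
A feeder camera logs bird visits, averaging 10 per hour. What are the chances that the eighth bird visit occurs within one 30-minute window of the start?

Over the interval, μ = 10 × 0.5 = 5 (a 30-minute window = 0.5 hours).
The eighth arrival falls in the interval iff at least 8 events occur there: P(S_8 ≤ t) = P(N ≥ 8) = 1 − P(N ≤ 7) ≈ 0.1334.

0.1334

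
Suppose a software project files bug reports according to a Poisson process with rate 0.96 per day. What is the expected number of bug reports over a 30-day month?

28.8

E[N] = λt = 0.96 × 30 = 28.8 (a 30-day month = 30 days).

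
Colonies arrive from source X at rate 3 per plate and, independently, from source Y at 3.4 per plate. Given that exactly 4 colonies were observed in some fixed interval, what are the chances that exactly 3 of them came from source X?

Given the total, each event is independently from source X with probability p = λ_X/(λ_X+λ_Y) = 3/6.4 ≈ 0.4688.
So K ~ Binomial(4, 3/6.4): P(K = 3) = C(4,3) · (3/6.4)^3 · (3.4/6.4)^1 ≈ 0.2189.

0.2189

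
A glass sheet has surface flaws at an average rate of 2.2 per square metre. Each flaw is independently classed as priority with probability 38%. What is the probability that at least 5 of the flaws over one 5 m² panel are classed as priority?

0.4063

Thinning: the flaws that are classed as priority themselves form a Poisson process with rate 0.38 × 2.2 = 0.836 per square metre.
Over the interval, μ = 0.836 × 5 = 4.18 (a 5 m² panel = 5 square metres).
P(N ≥ 5) = 1 − P(N ≤ 4) ≈ 0.4063.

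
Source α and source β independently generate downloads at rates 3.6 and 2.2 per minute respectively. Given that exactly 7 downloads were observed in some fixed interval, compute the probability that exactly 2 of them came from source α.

0.0635

Given the total, each event is independently from source α with probability p = λ_α/(λ_α+λ_β) = 3.6/5.8 ≈ 0.6207.
So K ~ Binomial(7, 3.6/5.8): P(K = 2) = C(7,2) · (3.6/5.8)^2 · (2.2/5.8)^5 ≈ 0.0635.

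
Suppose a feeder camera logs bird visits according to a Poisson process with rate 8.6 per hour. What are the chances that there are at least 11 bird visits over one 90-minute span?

Over the interval, μ = 8.6 × 1.5 = 12.9 (a 90-minute span = 1.5 hours).
P(N ≥ 11) = 1 − P(N ≤ 10) = 1 − Σ_{j=0}^{10} e^(−μ) μ^j/j! ≈ 0.7396.

0.7396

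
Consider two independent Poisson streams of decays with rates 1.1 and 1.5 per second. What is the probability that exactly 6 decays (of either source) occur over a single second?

Independent Poisson processes superpose: combined rate λ = 1.1 + 1.5 = 2.6 per second.
So μ = 2.6.
P(N = 6) = e^(−2.6) · 2.6^6/6! ≈ 0.0319.

0.0319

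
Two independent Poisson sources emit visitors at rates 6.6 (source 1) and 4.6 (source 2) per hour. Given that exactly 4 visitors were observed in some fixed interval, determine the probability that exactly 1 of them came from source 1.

0.1633

Given the total, each event is independently from source 1 with probability p = λ_1/(λ_1+λ_2) = 6.6/11.2 ≈ 0.5893.
So K ~ Binomial(4, 6.6/11.2): P(K = 1) = C(4,1) · (6.6/11.2)^1 · (4.6/11.2)^3 ≈ 0.1633.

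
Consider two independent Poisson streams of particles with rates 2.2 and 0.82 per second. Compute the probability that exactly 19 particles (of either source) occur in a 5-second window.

Independent Poisson processes superpose: combined rate λ = 2.2 + 0.82 = 3.02 per second.
Over the interval, μ = 3.02 × 5 = 15.1 (a 5-second window = 5 seconds).
P(N = 19) = e^(−15.1) · 15.1^19/19! ≈ 0.0572.

0.0572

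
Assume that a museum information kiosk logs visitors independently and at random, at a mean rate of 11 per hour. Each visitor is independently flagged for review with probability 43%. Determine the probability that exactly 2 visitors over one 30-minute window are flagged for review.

0.2627

Thinning: the visitors that are flagged for review themselves form a Poisson process with rate 0.43 × 11 = 4.73 per hour.
Over the interval, μ = 4.73 × 0.5 = 2.365 (a 30-minute window = 0.5 hours).
P(N = 2) = e^(−2.365) · 2.365^2/2! ≈ 0.2627.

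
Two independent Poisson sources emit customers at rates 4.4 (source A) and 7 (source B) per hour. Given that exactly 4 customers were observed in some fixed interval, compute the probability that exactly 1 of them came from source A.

Given the total, each event is independently from source A with probability p = λ_A/(λ_A+λ_B) = 4.4/11.4 ≈ 0.3860.
So K ~ Binomial(4, 4.4/11.4): P(K = 1) = C(4,1) · (4.4/11.4)^1 · (7/11.4)^3 ≈ 0.3574.

0.3574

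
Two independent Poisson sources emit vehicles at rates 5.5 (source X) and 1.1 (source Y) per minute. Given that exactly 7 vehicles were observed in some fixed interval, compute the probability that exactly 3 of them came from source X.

0.0156

Given the total, each event is independently from source X with probability p = λ_X/(λ_X+λ_Y) = 5.5/6.6 ≈ 0.8333.
So K ~ Binomial(7, 5.5/6.6): P(K = 3) = C(7,3) · (5.5/6.6)^3 · (1.1/6.6)^4 ≈ 0.0156.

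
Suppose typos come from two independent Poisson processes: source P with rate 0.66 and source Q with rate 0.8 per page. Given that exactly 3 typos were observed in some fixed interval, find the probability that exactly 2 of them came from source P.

Given the total, each event is independently from source P with probability p = λ_P/(λ_P+λ_Q) = 0.66/1.46 ≈ 0.4521.
So K ~ Binomial(3, 0.66/1.46): P(K = 2) = C(3,2) · (0.66/1.46)^2 · (0.8/1.46)^1 ≈ 0.3359.

0.3359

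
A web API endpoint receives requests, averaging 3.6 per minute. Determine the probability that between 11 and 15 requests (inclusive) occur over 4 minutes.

Over the interval, μ = 3.6 × 4 = 14.4 (4 minutes).
P(11 ≤ N ≤ 15) = Σ_{j=11}^{15} e^(−14.4) · 14.4^j/j! ≈ 0.4786.

0.4786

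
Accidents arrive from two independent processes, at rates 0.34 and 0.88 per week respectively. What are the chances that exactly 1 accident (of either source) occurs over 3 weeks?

0.0942

Independent Poisson processes superpose: combined rate λ = 0.34 + 0.88 = 1.22 per week.
Over the interval, μ = 1.22 × 3 = 3.66 (3 weeks).
P(N = 1) = e^(−3.66) · 3.66^1/1! ≈ 0.0942.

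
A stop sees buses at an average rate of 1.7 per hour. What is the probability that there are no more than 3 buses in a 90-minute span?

0.7468

Over the interval, μ = 1.7 × 1.5 = 2.55 (a 90-minute span = 1.5 hours).
P(N ≤ 3) = Σ_{j=0}^{3} e^(−μ) μ^j/j! ≈ 0.7468.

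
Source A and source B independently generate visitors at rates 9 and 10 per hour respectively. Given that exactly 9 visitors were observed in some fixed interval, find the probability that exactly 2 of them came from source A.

0.0904

Given the total, each event is independently from source A with probability p = λ_A/(λ_A+λ_B) = 9/19 ≈ 0.4737.
So K ~ Binomial(9, 9/19): P(K = 2) = C(9,2) · (9/19)^2 · (10/19)^7 ≈ 0.0904.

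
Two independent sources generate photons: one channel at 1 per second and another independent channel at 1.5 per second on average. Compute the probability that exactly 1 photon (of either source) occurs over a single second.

0.2052

Independent Poisson processes superpose: combined rate λ = 1 + 1.5 = 2.5 per second.
So μ = 2.5.
P(N = 1) = e^(−2.5) · 2.5^1/1! ≈ 0.2052.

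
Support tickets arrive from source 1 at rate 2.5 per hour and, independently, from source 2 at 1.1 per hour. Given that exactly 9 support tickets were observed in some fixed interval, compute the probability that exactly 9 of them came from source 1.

Given the total, each event is independently from source 1 with probability p = λ_1/(λ_1+λ_2) = 2.5/3.6 ≈ 0.6944.
So K ~ Binomial(9, 2.5/3.6): P(K = 9) = C(9,9) · (2.5/3.6)^9 · (1.1/3.6)^0 ≈ 0.0376.

0.0376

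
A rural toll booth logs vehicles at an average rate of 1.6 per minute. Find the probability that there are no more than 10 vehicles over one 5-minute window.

Over the interval, μ = 1.6 × 5 = 8 (a 5-minute window = 5 minutes).
P(N ≤ 10) = Σ_{j=0}^{10} e^(−μ) μ^j/j! ≈ 0.8159.

0.8159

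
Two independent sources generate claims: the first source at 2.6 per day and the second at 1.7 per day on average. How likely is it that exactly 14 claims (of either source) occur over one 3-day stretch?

Independent Poisson processes superpose: combined rate λ = 2.6 + 1.7 = 4.3 per day.
Over the interval, μ = 4.3 × 3 = 12.9 (a 3-day stretch = 3 days).
P(N = 14) = e^(−12.9) · 12.9^14/14! ≈ 0.1013.

0.1013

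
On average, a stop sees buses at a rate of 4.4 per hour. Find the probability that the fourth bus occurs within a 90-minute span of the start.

Over the interval, μ = 4.4 × 1.5 = 6.6 (a 90-minute span = 1.5 hours).
The fourth arrival falls in the interval iff at least 4 events occur there: P(S_4 ≤ t) = P(N ≥ 4) = 1 − P(N ≤ 3) ≈ 0.8948.

0.8948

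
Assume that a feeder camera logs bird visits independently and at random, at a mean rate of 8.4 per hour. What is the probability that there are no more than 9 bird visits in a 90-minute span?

Over the interval, μ = 8.4 × 1.5 = 12.6 (a 90-minute span = 1.5 hours).
P(N ≤ 9) = Σ_{j=0}^{9} e^(−μ) μ^j/j! ≈ 0.1939.

0.1939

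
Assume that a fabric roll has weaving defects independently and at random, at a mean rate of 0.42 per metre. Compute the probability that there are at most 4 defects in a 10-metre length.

0.5898

Over the interval, μ = 0.42 × 10 = 4.2 (a 10-metre length = 10 metres).
P(N ≤ 4) = Σ_{j=0}^{4} e^(−μ) μ^j/j! ≈ 0.5898.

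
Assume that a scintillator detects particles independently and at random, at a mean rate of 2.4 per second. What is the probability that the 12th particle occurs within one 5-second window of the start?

0.5384

Over the interval, μ = 2.4 × 5 = 12 (a 5-second window = 5 seconds).
The 12th arrival falls in the interval iff at least 12 events occur there: P(S_12 ≤ t) = P(N ≥ 12) = 1 − P(N ≤ 11) ≈ 0.5384.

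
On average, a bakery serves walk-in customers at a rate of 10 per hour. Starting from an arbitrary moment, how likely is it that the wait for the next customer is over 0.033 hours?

0.7189

The wait for the next event is exponential with rate λ = 10 per hour.
P(T > 0.033) = e^(−λt) = e^(−10 × 0.033) = e^(−0.33) ≈ 0.7189.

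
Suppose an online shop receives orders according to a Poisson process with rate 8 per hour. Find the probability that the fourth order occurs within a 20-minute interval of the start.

Over the interval, μ = 8 × 1/3 ≈ 2.66667 (a 20-minute interval = 1/3 hours).
The fourth arrival falls in the interval iff at least 4 events occur there: P(S_4 ≤ t) = P(N ≥ 4) = 1 − P(N ≤ 3) ≈ 0.2786.

0.2786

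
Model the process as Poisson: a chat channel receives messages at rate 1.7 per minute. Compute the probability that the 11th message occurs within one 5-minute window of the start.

Over the interval, μ = 1.7 × 5 = 8.5 (a 5-minute window = 5 minutes).
The 11th arrival falls in the interval iff at least 11 events occur there: P(S_11 ≤ t) = P(N ≥ 11) = 1 − P(N ≤ 10) ≈ 0.2366.

0.2366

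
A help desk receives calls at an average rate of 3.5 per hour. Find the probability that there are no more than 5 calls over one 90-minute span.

0.5722

Over the interval, μ = 3.5 × 1.5 = 5.25 (a 90-minute span = 1.5 hours).
P(N ≤ 5) = Σ_{j=0}^{5} e^(−μ) μ^j/j! ≈ 0.5722.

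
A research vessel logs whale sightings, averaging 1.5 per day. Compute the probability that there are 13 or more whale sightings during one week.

0.2580

Over the interval, μ = 1.5 × 7 = 10.5 (a week = 7 days).
P(N ≥ 13) = 1 − P(N ≤ 12) = 1 − Σ_{j=0}^{12} e^(−μ) μ^j/j! ≈ 0.2580.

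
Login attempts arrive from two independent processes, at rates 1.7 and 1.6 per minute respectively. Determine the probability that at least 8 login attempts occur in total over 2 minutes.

Independent Poisson processes superpose: combined rate λ = 1.7 + 1.6 = 3.3 per minute.
Over the interval, μ = 3.3 × 2 = 6.6 (2 minutes).
P(N ≥ 8) = 1 − P(N ≤ 7) ≈ 0.3419.

0.3419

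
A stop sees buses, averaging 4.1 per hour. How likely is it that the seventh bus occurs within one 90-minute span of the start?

0.4178

Over the interval, μ = 4.1 × 1.5 = 6.15 (a 90-minute span = 1.5 hours).
The seventh arrival falls in the interval iff at least 7 events occur there: P(S_7 ≤ t) = P(N ≥ 7) = 1 − P(N ≤ 6) ≈ 0.4178.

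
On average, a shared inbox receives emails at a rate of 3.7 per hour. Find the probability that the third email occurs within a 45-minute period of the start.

Over the interval, μ = 3.7 × 0.75 = 2.775 (a 45-minute period = 0.75 hours).
The third arrival falls in the interval iff at least 3 events occur there: P(S_3 ≤ t) = P(N ≥ 3) = 1 − P(N ≤ 2) ≈ 0.5246.

0.5246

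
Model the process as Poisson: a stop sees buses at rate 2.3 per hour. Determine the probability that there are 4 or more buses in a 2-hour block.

Over the interval, μ = 2.3 × 2 = 4.6 (a 2-hour block = 2 hours).
P(N ≥ 4) = 1 − P(N ≤ 3) = 1 − Σ_{j=0}^{3} e^(−μ) μ^j/j! ≈ 0.6743.

0.6743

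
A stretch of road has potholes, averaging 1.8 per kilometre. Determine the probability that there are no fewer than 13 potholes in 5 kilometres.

Over the interval, μ = 1.8 × 5 = 9 (5 kilometres).
P(N ≥ 13) = 1 − P(N ≤ 12) = 1 − Σ_{j=0}^{12} e^(−μ) μ^j/j! ≈ 0.1242.

0.1242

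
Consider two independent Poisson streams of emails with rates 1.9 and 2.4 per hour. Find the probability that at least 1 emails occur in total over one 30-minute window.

0.8835

Independent Poisson processes superpose: combined rate λ = 1.9 + 2.4 = 4.3 per hour.
Over the interval, μ = 4.3 × 0.5 = 2.15 (a 30-minute window = 0.5 hours).
P(N ≥ 1) = 1 − P(N ≤ 0) ≈ 0.8835.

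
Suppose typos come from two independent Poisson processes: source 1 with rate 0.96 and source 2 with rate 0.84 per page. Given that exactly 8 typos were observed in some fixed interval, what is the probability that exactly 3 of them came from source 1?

0.1880

Given the total, each event is independently from source 1 with probability p = λ_1/(λ_1+λ_2) = 0.96/1.8 ≈ 0.5333.
So K ~ Binomial(8, 0.96/1.8): P(K = 3) = C(8,3) · (0.96/1.8)^3 · (0.84/1.8)^5 ≈ 0.1880.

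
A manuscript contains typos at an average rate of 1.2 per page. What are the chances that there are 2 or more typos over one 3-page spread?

0.8743

Over the interval, μ = 1.2 × 3 = 3.6 (a 3-page spread = 3 pages).
P(N ≥ 2) = 1 − P(N ≤ 1) = 1 − Σ_{j=0}^{1} e^(−μ) μ^j/j! ≈ 0.8743.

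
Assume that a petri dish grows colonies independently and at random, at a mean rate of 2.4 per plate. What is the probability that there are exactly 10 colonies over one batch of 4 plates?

0.1241

Over the interval, μ = 2.4 × 4 = 9.6 (a batch of 4 plates = 4 plates).
P(N = 10) = e^(−μ) μ^10/10! = e^(−9.6) · 9.6^10/3628800 ≈ 0.1241.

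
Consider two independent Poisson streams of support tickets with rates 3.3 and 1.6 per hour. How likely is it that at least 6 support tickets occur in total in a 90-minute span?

0.7417

Independent Poisson processes superpose: combined rate λ = 3.3 + 1.6 = 4.9 per hour.
Over the interval, μ = 4.9 × 1.5 = 7.35 (a 90-minute span = 1.5 hours).
P(N ≥ 6) = 1 − P(N ≤ 5) ≈ 0.7417.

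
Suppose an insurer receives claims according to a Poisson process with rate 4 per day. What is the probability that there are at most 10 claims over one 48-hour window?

Over the interval, μ = 4 × 2 = 8 (a 48-hour window = 2 days).
P(N ≤ 10) = Σ_{j=0}^{10} e^(−μ) μ^j/j! ≈ 0.8159.

0.8159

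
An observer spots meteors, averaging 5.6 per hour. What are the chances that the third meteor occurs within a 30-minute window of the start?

Over the interval, μ = 5.6 × 0.5 = 2.8 (a 30-minute window = 0.5 hours).
The third arrival falls in the interval iff at least 3 events occur there: P(S_3 ≤ t) = P(N ≥ 3) = 1 − P(N ≤ 2) ≈ 0.5305.

0.5305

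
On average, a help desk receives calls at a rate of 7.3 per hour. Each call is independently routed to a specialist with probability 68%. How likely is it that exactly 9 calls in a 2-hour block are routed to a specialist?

0.1260

Thinning: the calls that are routed to a specialist themselves form a Poisson process with rate 0.68 × 7.3 = 4.964 per hour.
Over the interval, μ = 4.964 × 2 = 9.928 (a 2-hour block = 2 hours).
P(N = 9) = e^(−9.928) · 9.928^9/9! ≈ 0.1260.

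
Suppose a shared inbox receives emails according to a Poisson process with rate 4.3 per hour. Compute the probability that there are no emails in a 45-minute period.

Over the interval, μ = 4.3 × 0.75 = 3.225 (a 45-minute period = 0.75 hours).
P(N = 0) = e^(−μ) μ^0/0! = e^(−3.225) · 3.225^0/1 ≈ 0.0398.

0.0398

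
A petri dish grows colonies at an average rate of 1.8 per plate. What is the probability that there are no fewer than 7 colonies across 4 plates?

0.5796

Over the interval, μ = 1.8 × 4 = 7.2 (4 plates).
P(N ≥ 7) = 1 − P(N ≤ 6) = 1 − Σ_{j=0}^{6} e^(−μ) μ^j/j! ≈ 0.5796.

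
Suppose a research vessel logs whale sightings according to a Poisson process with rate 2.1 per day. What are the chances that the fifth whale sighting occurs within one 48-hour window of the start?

0.4102

Over the interval, μ = 2.1 × 2 = 4.2 (a 48-hour window = 2 days).
The fifth arrival falls in the interval iff at least 5 events occur there: P(S_5 ≤ t) = P(N ≥ 5) = 1 − P(N ≤ 4) ≈ 0.4102.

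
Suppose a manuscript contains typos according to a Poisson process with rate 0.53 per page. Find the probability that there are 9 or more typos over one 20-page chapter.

0.7306

Over the interval, μ = 0.53 × 20 = 10.6 (a 20-page chapter = 20 pages).
P(N ≥ 9) = 1 − P(N ≤ 8) = 1 − Σ_{j=0}^{8} e^(−μ) μ^j/j! ≈ 0.7306.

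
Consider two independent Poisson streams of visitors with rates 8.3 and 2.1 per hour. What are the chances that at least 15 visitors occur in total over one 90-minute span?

0.5944

Independent Poisson processes superpose: combined rate λ = 8.3 + 2.1 = 10.4 per hour.
Over the interval, μ = 10.4 × 1.5 = 15.6 (a 90-minute span = 1.5 hours).
P(N ≥ 15) = 1 − P(N ≤ 14) ≈ 0.5944.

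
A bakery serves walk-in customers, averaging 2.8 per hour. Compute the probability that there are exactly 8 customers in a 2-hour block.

Over the interval, μ = 2.8 × 2 = 5.6 (a 2-hour block = 2 hours).
P(N = 8) = e^(−μ) μ^8/8! = e^(−5.6) · 5.6^8/40320 ≈ 0.0887.

0.0887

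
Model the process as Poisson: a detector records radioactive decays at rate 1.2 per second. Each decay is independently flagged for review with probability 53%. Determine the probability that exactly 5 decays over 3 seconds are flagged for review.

0.0313

Thinning: the decays that are flagged for review themselves form a Poisson process with rate 0.53 × 1.2 = 0.636 per second.
Over the interval, μ = 0.636 × 3 = 1.908 (3 seconds).
P(N = 5) = e^(−1.908) · 1.908^5/5! ≈ 0.0313.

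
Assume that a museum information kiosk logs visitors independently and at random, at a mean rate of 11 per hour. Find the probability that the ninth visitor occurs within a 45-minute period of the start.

Over the interval, μ = 11 × 0.75 = 8.25 (a 45-minute period = 0.75 hours).
The ninth arrival falls in the interval iff at least 9 events occur there: P(S_9 ≤ t) = P(N ≥ 9) = 1 − P(N ≤ 8) ≈ 0.4423.

0.4423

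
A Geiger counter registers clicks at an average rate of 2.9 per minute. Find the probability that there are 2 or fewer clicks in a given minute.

With mean μ = 2.9 per minute,
P(N ≤ 2) = Σ_{j=0}^{2} e^(−μ) μ^j/j! ≈ 0.4460.

0.4460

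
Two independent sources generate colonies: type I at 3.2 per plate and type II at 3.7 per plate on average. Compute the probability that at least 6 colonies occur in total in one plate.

0.6863

Independent Poisson processes superpose: combined rate λ = 3.2 + 3.7 = 6.9 per plate.
So μ = 6.9.
P(N ≥ 6) = 1 − P(N ≤ 5) ≈ 0.6863.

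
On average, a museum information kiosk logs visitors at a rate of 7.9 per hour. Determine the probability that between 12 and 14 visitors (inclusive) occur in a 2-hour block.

0.2491

Over the interval, μ = 7.9 × 2 = 15.8 (a 2-hour block = 2 hours).
P(12 ≤ N ≤ 14) = Σ_{j=12}^{14} e^(−15.8) · 15.8^j/j! ≈ 0.2491.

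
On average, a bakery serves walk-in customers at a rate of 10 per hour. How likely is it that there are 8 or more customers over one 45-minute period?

Over the interval, μ = 10 × 0.75 = 7.5 (a 45-minute period = 0.75 hours).
P(N ≥ 8) = 1 − P(N ≤ 7) = 1 − Σ_{j=0}^{7} e^(−μ) μ^j/j! ≈ 0.4754.

0.4754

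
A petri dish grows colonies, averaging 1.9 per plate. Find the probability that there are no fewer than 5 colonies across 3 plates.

Over the interval, μ = 1.9 × 3 = 5.7 (3 plates).
P(N ≥ 5) = 1 − P(N ≤ 4) = 1 − Σ_{j=0}^{4} e^(−μ) μ^j/j! ≈ 0.6728.

0.6728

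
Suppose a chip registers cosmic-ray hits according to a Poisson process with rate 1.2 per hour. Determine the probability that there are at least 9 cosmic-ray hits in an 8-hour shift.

0.6204

Over the interval, μ = 1.2 × 8 = 9.6 (an 8-hour shift = 8 hours).
P(N ≥ 9) = 1 − P(N ≤ 8) = 1 − Σ_{j=0}^{8} e^(−μ) μ^j/j! ≈ 0.6204.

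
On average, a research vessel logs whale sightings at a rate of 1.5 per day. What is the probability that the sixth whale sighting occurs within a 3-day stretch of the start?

Over the interval, μ = 1.5 × 3 = 4.5 (a 3-day stretch = 3 days).
The sixth arrival falls in the interval iff at least 6 events occur there: P(S_6 ≤ t) = P(N ≥ 6) = 1 − P(N ≤ 5) ≈ 0.2971.

0.2971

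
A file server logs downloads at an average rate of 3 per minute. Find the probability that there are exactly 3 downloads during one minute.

0.2240

With mean μ = 3 per minute,
P(N = 3) = e^(−μ) μ^3/3! = e^(−3) · 3^3/6 ≈ 0.2240.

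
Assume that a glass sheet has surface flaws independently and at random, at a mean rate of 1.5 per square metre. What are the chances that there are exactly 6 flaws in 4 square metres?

Over the interval, μ = 1.5 × 4 = 6 (4 square metres).
P(N = 6) = e^(−μ) μ^6/6! = e^(−6) · 6^6/720 ≈ 0.1606.

0.1606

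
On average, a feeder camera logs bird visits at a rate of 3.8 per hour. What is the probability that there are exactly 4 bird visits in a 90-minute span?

Over the interval, μ = 3.8 × 1.5 = 5.7 (a 90-minute span = 1.5 hours).
P(N = 4) = e^(−μ) μ^4/4! = e^(−5.7) · 5.7^4/24 ≈ 0.1472.

0.1472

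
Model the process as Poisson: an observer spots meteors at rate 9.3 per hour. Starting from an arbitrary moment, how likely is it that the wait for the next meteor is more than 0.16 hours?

0.2258

The wait for the next event is exponential with rate λ = 9.3 per hour.
P(T > 0.16) = e^(−λt) = e^(−9.3 × 0.16) = e^(−1.488) ≈ 0.2258.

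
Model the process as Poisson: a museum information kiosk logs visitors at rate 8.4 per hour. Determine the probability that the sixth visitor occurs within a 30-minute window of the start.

Over the interval, μ = 8.4 × 0.5 = 4.2 (a 30-minute window = 0.5 hours).
The sixth arrival falls in the interval iff at least 6 events occur there: P(S_6 ≤ t) = P(N ≥ 6) = 1 − P(N ≤ 5) ≈ 0.2469.

0.2469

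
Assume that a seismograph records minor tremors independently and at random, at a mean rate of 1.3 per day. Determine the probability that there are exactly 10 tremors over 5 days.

0.0558

Over the interval, μ = 1.3 × 5 = 6.5 (5 days).
P(N = 10) = e^(−μ) μ^10/10! = e^(−6.5) · 6.5^10/3628800 ≈ 0.0558.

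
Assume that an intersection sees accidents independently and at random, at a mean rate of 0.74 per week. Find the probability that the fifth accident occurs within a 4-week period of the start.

Over the interval, μ = 0.74 × 4 = 2.96 (a 4-week period = 4 weeks).
The fifth arrival falls in the interval iff at least 5 events occur there: P(S_5 ≤ t) = P(N ≥ 5) = 1 − P(N ≤ 4) ≈ 0.1781.

0.1781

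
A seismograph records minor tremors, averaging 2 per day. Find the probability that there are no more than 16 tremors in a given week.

Over the interval, μ = 2 × 7 = 14 (a week = 7 days).
P(N ≤ 16) = Σ_{j=0}^{16} e^(−μ) μ^j/j! ≈ 0.7559.

0.7559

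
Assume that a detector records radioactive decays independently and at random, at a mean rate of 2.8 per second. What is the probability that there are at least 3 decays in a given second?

0.5305

With mean μ = 2.8 per second,
P(N ≥ 3) = 1 − P(N ≤ 2) = 1 − Σ_{j=0}^{2} e^(−μ) μ^j/j! ≈ 0.5305.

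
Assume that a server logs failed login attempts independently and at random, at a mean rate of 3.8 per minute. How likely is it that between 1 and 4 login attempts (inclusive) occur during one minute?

With mean μ = 3.8 per minute,
P(1 ≤ N ≤ 4) = Σ_{j=1}^{4} e^(−3.8) · 3.8^j/j! ≈ 0.6455.

0.6455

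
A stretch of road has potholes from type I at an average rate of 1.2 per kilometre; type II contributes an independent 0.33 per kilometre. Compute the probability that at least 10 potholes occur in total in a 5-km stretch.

Independent Poisson processes superpose: combined rate λ = 1.2 + 0.33 = 1.53 per kilometre.
Over the interval, μ = 1.53 × 5 = 7.65 (a 5-km stretch = 5 kilometres).
P(N ≥ 10) = 1 − P(N ≤ 9) ≈ 0.2410.

0.2410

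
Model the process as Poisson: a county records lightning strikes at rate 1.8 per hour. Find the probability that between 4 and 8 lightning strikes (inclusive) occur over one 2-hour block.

0.4731

Over the interval, μ = 1.8 × 2 = 3.6 (a 2-hour block = 2 hours).
P(4 ≤ N ≤ 8) = Σ_{j=4}^{8} e^(−3.6) · 3.6^j/j! ≈ 0.4731.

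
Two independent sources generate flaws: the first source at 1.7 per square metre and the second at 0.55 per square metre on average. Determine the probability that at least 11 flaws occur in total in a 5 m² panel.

Independent Poisson processes superpose: combined rate λ = 1.7 + 0.55 = 2.25 per square metre.
Over the interval, μ = 2.25 × 5 = 11.25 (a 5 m² panel = 5 square metres).
P(N ≥ 11) = 1 − P(N ≤ 10) ≈ 0.5696.

0.5696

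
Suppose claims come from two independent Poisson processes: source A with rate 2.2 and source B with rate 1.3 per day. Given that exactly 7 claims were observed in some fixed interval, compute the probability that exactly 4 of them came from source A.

Given the total, each event is independently from source A with probability p = λ_A/(λ_A+λ_B) = 2.2/3.5 ≈ 0.6286.
So K ~ Binomial(7, 2.2/3.5): P(K = 4) = C(7,4) · (2.2/3.5)^4 · (1.3/3.5)^3 ≈ 0.2800.

0.2800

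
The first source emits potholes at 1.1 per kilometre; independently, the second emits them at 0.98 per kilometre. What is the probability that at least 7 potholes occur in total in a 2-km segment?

Independent Poisson processes superpose: combined rate λ = 1.1 + 0.98 = 2.08 per kilometre.
Over the interval, μ = 2.08 × 2 = 4.16 (a 2-km segment = 2 kilometres).
P(N ≥ 7) = 1 − P(N ≤ 6) ≈ 0.1280.

0.1280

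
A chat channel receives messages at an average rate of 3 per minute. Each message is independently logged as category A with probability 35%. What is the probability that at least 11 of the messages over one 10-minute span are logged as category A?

0.4793

Thinning: the messages that are logged as category A themselves form a Poisson process with rate 0.35 × 3 = 1.05 per minute.
Over the interval, μ = 1.05 × 10 = 10.5 (a 10-minute span = 10 minutes).
P(N ≥ 11) = 1 − P(N ≤ 10) ≈ 0.4793.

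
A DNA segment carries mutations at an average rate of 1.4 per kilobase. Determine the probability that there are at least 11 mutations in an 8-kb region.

Over the interval, μ = 1.4 × 8 = 11.2 (an 8-kb region = 8 kilobases).
P(N ≥ 11) = 1 − P(N ≤ 10) = 1 − Σ_{j=0}^{10} e^(−μ) μ^j/j! ≈ 0.5638.

0.5638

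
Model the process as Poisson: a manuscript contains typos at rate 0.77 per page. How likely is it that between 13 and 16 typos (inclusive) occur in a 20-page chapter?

0.3895

Over the interval, μ = 0.77 × 20 = 15.4 (a 20-page chapter = 20 pages).
P(13 ≤ N ≤ 16) = Σ_{j=13}^{16} e^(−15.4) · 15.4^j/j! ≈ 0.3895.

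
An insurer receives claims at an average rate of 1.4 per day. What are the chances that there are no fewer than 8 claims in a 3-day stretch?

0.0639

Over the interval, μ = 1.4 × 3 = 4.2 (a 3-day stretch = 3 days).
P(N ≥ 8) = 1 − P(N ≤ 7) = 1 − Σ_{j=0}^{7} e^(−μ) μ^j/j! ≈ 0.0639.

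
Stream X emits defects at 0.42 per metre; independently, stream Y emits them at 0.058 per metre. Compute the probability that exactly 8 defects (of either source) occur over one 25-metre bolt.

0.0666

Independent Poisson processes superpose: combined rate λ = 0.42 + 0.058 = 0.478 per metre.
Over the interval, μ = 0.478 × 25 = 11.95 (a 25-metre bolt = 25 metres).
P(N = 8) = e^(−11.95) · 11.95^8/8! ≈ 0.0666.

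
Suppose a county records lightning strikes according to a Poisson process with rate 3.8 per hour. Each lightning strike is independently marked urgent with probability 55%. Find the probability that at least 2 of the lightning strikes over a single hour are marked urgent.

Thinning: the lightning strikes that are marked urgent themselves form a Poisson process with rate 0.55 × 3.8 = 2.09 per hour.
So μ = 2.09.
P(N ≥ 2) = 1 − P(N ≤ 1) ≈ 0.6178.

0.6178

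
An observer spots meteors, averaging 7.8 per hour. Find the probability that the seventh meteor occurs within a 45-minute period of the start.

0.3696

Over the interval, μ = 7.8 × 0.75 = 5.85 (a 45-minute period = 0.75 hours).
The seventh arrival falls in the interval iff at least 7 events occur there: P(S_7 ≤ t) = P(N ≥ 7) = 1 − P(N ≤ 6) ≈ 0.3696.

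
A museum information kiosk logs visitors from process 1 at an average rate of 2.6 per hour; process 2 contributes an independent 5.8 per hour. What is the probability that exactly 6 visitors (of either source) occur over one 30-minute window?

Independent Poisson processes superpose: combined rate λ = 2.6 + 5.8 = 8.4 per hour.
Over the interval, μ = 8.4 × 0.5 = 4.2 (a 30-minute window = 0.5 hours).
P(N = 6) = e^(−4.2) · 4.2^6/6! ≈ 0.1143.

0.1143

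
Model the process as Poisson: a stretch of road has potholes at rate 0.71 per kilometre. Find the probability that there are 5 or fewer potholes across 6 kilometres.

0.7433

Over the interval, μ = 0.71 × 6 = 4.26 (6 kilometres).
P(N ≤ 5) = Σ_{j=0}^{5} e^(−μ) μ^j/j! ≈ 0.7433.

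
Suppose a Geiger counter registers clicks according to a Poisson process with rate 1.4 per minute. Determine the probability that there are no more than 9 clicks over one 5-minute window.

0.8305

Over the interval, μ = 1.4 × 5 = 7 (a 5-minute window = 5 minutes).
P(N ≤ 9) = Σ_{j=0}^{9} e^(−μ) μ^j/j! ≈ 0.8305.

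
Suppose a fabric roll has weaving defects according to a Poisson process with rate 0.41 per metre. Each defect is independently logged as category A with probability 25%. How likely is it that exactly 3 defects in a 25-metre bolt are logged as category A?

Thinning: the defects that are logged as category A themselves form a Poisson process with rate 0.25 × 0.41 = 0.1025 per metre.
Over the interval, μ = 0.1025 × 25 = 2.5625 (a 25-metre bolt = 25 metres).
P(N = 3) = e^(−2.5625) · 2.5625^3/3! ≈ 0.2163.

0.2163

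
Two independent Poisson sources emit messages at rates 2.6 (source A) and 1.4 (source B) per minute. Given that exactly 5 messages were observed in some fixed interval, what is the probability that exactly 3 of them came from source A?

0.3364

Given the total, each event is independently from source A with probability p = λ_A/(λ_A+λ_B) = 2.6/4 = 0.6500.
So K ~ Binomial(5, 2.6/4): P(K = 3) = C(5,3) · (2.6/4)^3 · (1.4/4)^2 ≈ 0.3364.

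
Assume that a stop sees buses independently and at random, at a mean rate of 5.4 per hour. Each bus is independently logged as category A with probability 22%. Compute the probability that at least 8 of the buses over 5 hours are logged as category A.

Thinning: the buses that are logged as category A themselves form a Poisson process with rate 0.22 × 5.4 = 1.188 per hour.
Over the interval, μ = 1.188 × 5 = 5.94 (5 hours).
P(N ≥ 8) = 1 − P(N ≤ 7) ≈ 0.2478.

0.2478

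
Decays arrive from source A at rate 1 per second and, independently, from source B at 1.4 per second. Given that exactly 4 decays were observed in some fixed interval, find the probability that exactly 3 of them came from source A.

Given the total, each event is independently from source A with probability p = λ_A/(λ_A+λ_B) = 1/2.4 ≈ 0.4167.
So K ~ Binomial(4, 1/2.4): P(K = 3) = C(4,3) · (1/2.4)^3 · (1.4/2.4)^1 ≈ 0.1688.

0.1688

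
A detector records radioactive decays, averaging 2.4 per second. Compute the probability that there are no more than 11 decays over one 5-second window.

0.4616

Over the interval, μ = 2.4 × 5 = 12 (a 5-second window = 5 seconds).
P(N ≤ 11) = Σ_{j=0}^{11} e^(−μ) μ^j/j! ≈ 0.4616.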